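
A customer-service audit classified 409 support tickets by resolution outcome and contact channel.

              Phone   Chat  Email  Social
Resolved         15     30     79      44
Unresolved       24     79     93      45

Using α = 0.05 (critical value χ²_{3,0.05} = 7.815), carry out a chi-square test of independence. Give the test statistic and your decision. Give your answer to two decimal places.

12.63; reject H₀

Row totals: 168, 241. Column totals: 39, 109, 172, 89. Grand total N = 409.
Expected counts (row total × column total / N):
  Resolved, Phone: 168×39/409 = 16.020
  Resolved, Chat: 168×109/409 = 44.773
  Resolved, Email: 168×172/409 = 70.650
  Resolved, Social: 168×89/409 = 36.557
  Unresolved, Phone: 241×39/409 = 22.980
  Unresolved, Chat: 241×109/409 = 64.227
  Unresolved, Email: 241×172/409 = 101.350
  Unresolved, Social: 241×89/409 = 52.443
Contributions (O − E)²/E:
  (15 − 16.020)²/16.020 = 0.0649
  (30 − 44.773)²/44.773 = 4.8744
  (79 − 70.650)²/70.650 = 0.9869
  (44 − 36.557)²/36.557 = 1.5154
  (24 − 22.980)²/22.980 = 0.0453
  (79 − 64.227)²/64.227 = 3.3980
  (93 − 101.350)²/101.350 = 0.6879
  (45 − 52.443)²/52.443 = 1.0564
χ² = 0.0649 + 4.8744 + 0.9869 + 1.5154 + 0.0453 + 3.3980 + 0.6879 + 1.0564 = 12.63
df = (2−1)(4−1) = 3. Since 12.63 > 7.815, reject the null hypothesis of independence at α = 0.05.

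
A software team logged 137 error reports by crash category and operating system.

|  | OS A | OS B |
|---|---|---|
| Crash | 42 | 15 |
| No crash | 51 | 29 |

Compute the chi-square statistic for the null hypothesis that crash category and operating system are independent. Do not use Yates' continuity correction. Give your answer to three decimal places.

Row totals: 57, 80. Column totals: 93, 44. Grand total N = 137.
Expected counts (row total × column total / N):
  Crash, OS A: 57×93/137 = 38.6934
  Crash, OS B: 57×44/137 = 18.3066
  No crash, OS A: 80×93/137 = 54.3066
  No crash, OS B: 80×44/137 = 25.6934
Contributions (O − E)²/E:
  (42 − 38.6934)²/38.6934 = 0.2826
  (15 − 18.3066)²/18.3066 = 0.5972
  (51 − 54.3066)²/54.3066 = 0.2013
  (29 − 25.6934)²/25.6934 = 0.4255
χ² = 0.2826 + 0.5972 + 0.2013 + 0.4255 = 1.507

1.507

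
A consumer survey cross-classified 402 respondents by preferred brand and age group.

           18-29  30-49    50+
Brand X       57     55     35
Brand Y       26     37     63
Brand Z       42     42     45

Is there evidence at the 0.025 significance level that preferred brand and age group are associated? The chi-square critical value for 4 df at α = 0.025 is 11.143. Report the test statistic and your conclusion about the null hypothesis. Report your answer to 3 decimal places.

Row totals: 147, 126, 129. Column totals: 125, 134, 143. Grand total N = 402.
Expected counts (row total × column total / N):
  Brand X, 18-29: 147×125/402 = 45.7090
  Brand X, 30-49: 147×134/402 = 49.0000
  Brand X, 50+: 147×143/402 = 52.2910
  Brand Y, 18-29: 126×125/402 = 39.1791
  Brand Y, 30-49: 126×134/402 = 42.0000
  Brand Y, 50+: 126×143/402 = 44.8209
  Brand Z, 18-29: 129×125/402 = 40.1119
  Brand Z, 30-49: 129×134/402 = 43.0000
  Brand Z, 50+: 129×143/402 = 45.8881
Contributions (O − E)²/E:
  (57 − 45.7090)²/45.7090 = 2.7891
  (55 − 49.0000)²/49.0000 = 0.7347
  (35 − 52.2910)²/52.2910 = 5.7176
  (26 − 39.1791)²/39.1791 = 4.4332
  (37 − 42.0000)²/42.0000 = 0.5952
  (63 − 44.8209)²/44.8209 = 7.3733
  (42 − 40.1119)²/40.1119 = 0.0889
  (42 − 43.0000)²/43.0000 = 0.0233
  (45 − 45.8881)²/45.8881 = 0.0172
χ² = 2.7891 + 0.7347 + 5.7176 + 4.4332 + 0.5952 + 7.3733 + 0.0889 + 0.0233 + 0.0172 = 21.773
df = (3−1)(3−1) = 4. Since 21.773 > 11.143, reject the null hypothesis of independence at α = 0.025.

21.773; reject H₀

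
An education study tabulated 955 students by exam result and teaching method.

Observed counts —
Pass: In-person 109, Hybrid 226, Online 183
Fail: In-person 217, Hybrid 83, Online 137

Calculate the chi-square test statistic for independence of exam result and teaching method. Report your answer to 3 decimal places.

Row totals: 518, 437. Column totals: 326, 309, 320. Grand total N = 955.
Expected counts (row total × column total / N):
  Pass, In-person: 518×326/955 = 176.8251
  Pass, Hybrid: 518×309/955 = 167.6042
  Pass, Online: 518×320/955 = 173.5707
  Fail, In-person: 437×326/955 = 149.1749
  Fail, Hybrid: 437×309/955 = 141.3958
  Fail, Online: 437×320/955 = 146.4293
Contributions (O − E)²/E:
  (109 − 176.8251)²/176.8251 = 26.0158
  (226 − 167.6042)²/167.6042 = 20.3460
  (183 − 173.5707)²/173.5707 = 0.5123
  (217 − 149.1749)²/149.1749 = 30.8379
  (83 − 141.3958)²/141.3958 = 24.1172
  (137 − 146.4293)²/146.4293 = 0.6072
χ² = 26.0158 + 20.3460 + 0.5123 + 30.8379 + 24.1172 + 0.6072 = 102.436

102.436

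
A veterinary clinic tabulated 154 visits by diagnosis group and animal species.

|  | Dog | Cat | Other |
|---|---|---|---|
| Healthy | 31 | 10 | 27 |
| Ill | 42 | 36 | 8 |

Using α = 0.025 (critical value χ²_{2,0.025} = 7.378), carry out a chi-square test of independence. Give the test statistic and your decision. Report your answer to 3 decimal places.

Row totals: 68, 86. Column totals: 73, 46, 35. Grand total N = 154.
Expected counts (row total × column total / N):
  Healthy, Dog: 68×73/154 = 32.2338
  Healthy, Cat: 68×46/154 = 20.3117
  Healthy, Other: 68×35/154 = 15.4545
  Ill, Dog: 86×73/154 = 40.7662
  Ill, Cat: 86×46/154 = 25.6883
  Ill, Other: 86×35/154 = 19.5455
Contributions (O − E)²/E:
  (31 − 32.2338)²/32.2338 = 0.0472
  (10 − 20.3117)²/20.3117 = 5.2350
  (27 − 15.4545)²/15.4545 = 8.6252
  (42 − 40.7662)²/40.7662 = 0.0373
  (36 − 25.6883)²/25.6883 = 4.1393
  (8 − 19.5455)²/19.5455 = 6.8199
χ² = 0.0472 + 5.2350 + 8.6252 + 0.0373 + 4.1393 + 6.8199 = 24.904
df = (2−1)(3−1) = 2. Since 24.904 > 7.378, reject the null hypothesis of independence at α = 0.025.

24.904; reject H₀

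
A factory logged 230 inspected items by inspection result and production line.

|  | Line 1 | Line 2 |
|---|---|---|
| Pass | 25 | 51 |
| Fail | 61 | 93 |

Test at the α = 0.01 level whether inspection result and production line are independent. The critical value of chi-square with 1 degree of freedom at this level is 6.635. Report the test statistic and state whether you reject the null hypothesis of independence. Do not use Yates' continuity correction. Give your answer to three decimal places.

Row totals: 76, 154. Column totals: 86, 144. Grand total N = 230.
Expected counts (row total × column total / N):
  Pass, Line 1: 76×86/230 = 28.4174
  Pass, Line 2: 76×144/230 = 47.5826
  Fail, Line 1: 154×86/230 = 57.5826
  Fail, Line 2: 154×144/230 = 96.4174
Contributions (O − E)²/E:
  (25 − 28.4174)²/28.4174 = 0.4110
  (51 − 47.5826)²/47.5826 = 0.2454
  (61 − 57.5826)²/57.5826 = 0.2028
  (93 − 96.4174)²/96.4174 = 0.1211
χ² = 0.4110 + 0.2454 + 0.2028 + 0.1211 = 0.980
df = (2−1)(2−1) = 1. Since 0.980 < 6.635, fail to reject the null hypothesis of independence at α = 0.01.

0.980; fail to reject H₀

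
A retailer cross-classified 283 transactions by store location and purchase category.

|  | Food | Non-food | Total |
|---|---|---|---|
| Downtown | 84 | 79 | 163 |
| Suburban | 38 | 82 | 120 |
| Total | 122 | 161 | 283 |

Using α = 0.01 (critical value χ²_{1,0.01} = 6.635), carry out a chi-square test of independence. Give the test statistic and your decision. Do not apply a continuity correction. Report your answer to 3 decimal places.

11.123; reject H₀

Grand total N = 283.
Expected counts (row total × column total / N):
  Downtown, Food: 163×122/283 = 70.2686
  Downtown, Non-food: 163×161/283 = 92.7314
  Suburban, Food: 120×122/283 = 51.7314
  Suburban, Non-food: 120×161/283 = 68.2686
Contributions (O − E)²/E:
  (84 − 70.2686)²/70.2686 = 2.6833
  (79 − 92.7314)²/92.7314 = 2.0333
  (38 − 51.7314)²/51.7314 = 3.6448
  (82 − 68.2686)²/68.2686 = 2.7619
χ² = 2.6833 + 2.0333 + 3.6448 + 2.7619 = 11.123
df = (2−1)(2−1) = 1. Since 11.123 > 6.635, reject the null hypothesis of independence at α = 0.01.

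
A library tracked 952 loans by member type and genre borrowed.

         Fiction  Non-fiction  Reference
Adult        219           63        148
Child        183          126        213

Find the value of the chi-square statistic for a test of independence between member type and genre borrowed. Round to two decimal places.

27.29

Row totals: 430, 522. Column totals: 402, 189, 361. Grand total N = 952.
Expected counts (row total × column total / N):
  Adult, Fiction: 430×402/952 = 181.576
  Adult, Non-fiction: 430×189/952 = 85.368
  Adult, Reference: 430×361/952 = 163.057
  Child, Fiction: 522×402/952 = 220.424
  Child, Non-fiction: 522×189/952 = 103.632
  Child, Reference: 522×361/952 = 197.943
Contributions (O − E)²/E:
  (219 − 181.576)²/181.576 = 7.7133
  (63 − 85.368)²/85.368 = 5.8608
  (148 − 163.057)²/163.057 = 1.3904
  (183 − 220.424)²/220.424 = 6.3539
  (126 − 103.632)²/103.632 = 4.8279
  (213 − 197.943)²/197.943 = 1.1453
χ² = 7.7133 + 5.8608 + 1.3904 + 6.3539 + 4.8279 + 1.1453 = 27.29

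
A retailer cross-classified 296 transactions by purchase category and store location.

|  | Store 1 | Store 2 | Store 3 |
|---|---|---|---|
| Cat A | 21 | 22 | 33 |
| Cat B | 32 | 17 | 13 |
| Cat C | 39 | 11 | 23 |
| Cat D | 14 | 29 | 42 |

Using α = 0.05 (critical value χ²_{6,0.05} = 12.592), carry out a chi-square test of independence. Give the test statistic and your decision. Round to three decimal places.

Row totals: 76, 62, 73, 85. Column totals: 106, 79, 111. Grand total N = 296.
Expected counts (row total × column total / N):
  Cat A, Store 1: 76×106/296 = 27.2162
  Cat A, Store 2: 76×79/296 = 20.2838
  Cat A, Store 3: 76×111/296 = 28.5000
  Cat B, Store 1: 62×106/296 = 22.2027
  Cat B, Store 2: 62×79/296 = 16.5473
  Cat B, Store 3: 62×111/296 = 23.2500
  Cat C, Store 1: 73×106/296 = 26.1419
  Cat C, Store 2: 73×79/296 = 19.4831
  Cat C, Store 3: 73×111/296 = 27.3750
  Cat D, Store 1: 85×106/296 = 30.4392
  Cat D, Store 2: 85×79/296 = 22.6858
  Cat D, Store 3: 85×111/296 = 31.8750
Contributions (O − E)²/E:
  (21 − 27.2162)²/27.2162 = 1.4198
  (22 − 20.2838)²/20.2838 = 0.1452
  (33 − 28.5000)²/28.5000 = 0.7105
  (32 − 22.2027)²/22.2027 = 4.3232
  (17 − 16.5473)²/16.5473 = 0.0124
  (13 − 23.2500)²/23.2500 = 4.5188
  (39 − 26.1419)²/26.1419 = 6.3244
  (11 − 19.4831)²/19.4831 = 3.6936
  (23 − 27.3750)²/27.3750 = 0.6992
  (14 − 30.4392)²/30.4392 = 8.8783
  (29 − 22.6858)²/22.6858 = 1.7574
  (42 − 31.8750)²/31.8750 = 3.2162
χ² = 1.4198 + 0.1452 + 0.7105 + 4.3232 + 0.0124 + 4.5188 + 6.3244 + 3.6936 + 0.6992 + 8.8783 + 1.7574 + 3.2162 = 35.699
df = (4−1)(3−1) = 6. Since 35.699 > 12.592, reject the null hypothesis of independence at α = 0.05.

35.699; reject H₀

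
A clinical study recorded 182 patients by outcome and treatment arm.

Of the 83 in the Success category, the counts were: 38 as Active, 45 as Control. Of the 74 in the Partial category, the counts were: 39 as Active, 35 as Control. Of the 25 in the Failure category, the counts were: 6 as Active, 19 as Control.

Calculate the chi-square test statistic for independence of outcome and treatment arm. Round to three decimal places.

6.208

Row totals: 83, 74, 25. Column totals: 83, 99. Grand total N = 182.
Expected counts (row total × column total / N):
  Success, Active: 83×83/182 = 37.8516
  Success, Control: 83×99/182 = 45.1484
  Partial, Active: 74×83/182 = 33.7473
  Partial, Control: 74×99/182 = 40.2527
  Failure, Active: 25×83/182 = 11.4011
  Failure, Control: 25×99/182 = 13.5989
Contributions (O − E)²/E:
  (38 − 37.8516)²/37.8516 = 0.0006
  (45 − 45.1484)²/45.1484 = 0.0005
  (39 − 33.7473)²/33.7473 = 0.8176
  (35 − 40.2527)²/40.2527 = 0.6854
  (6 − 11.4011)²/11.4011 = 2.5587
  (19 − 13.5989)²/13.5989 = 2.1452
χ² = 0.0006 + 0.0005 + 0.8176 + 0.6854 + 2.5587 + 2.1452 = 6.208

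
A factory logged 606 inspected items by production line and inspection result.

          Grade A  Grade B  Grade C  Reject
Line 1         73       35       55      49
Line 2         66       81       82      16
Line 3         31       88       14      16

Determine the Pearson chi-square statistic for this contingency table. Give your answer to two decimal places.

99.17

Row totals: 212, 245, 149. Column totals: 170, 204, 151, 81. Grand total N = 606.
Expected counts (row total × column total / N):
  Line 1, Grade A: 212×170/606 = 59.4719
  Line 1, Grade B: 212×204/606 = 71.3663
  Line 1, Grade C: 212×151/606 = 52.8251
  Line 1, Reject: 212×81/606 = 28.3366
  Line 2, Grade A: 245×170/606 = 68.7294
  Line 2, Grade B: 245×204/606 = 82.4752
  Line 2, Grade C: 245×151/606 = 61.0479
  Line 2, Reject: 245×81/606 = 32.7475
  Line 3, Grade A: 149×170/606 = 41.7987
  Line 3, Grade B: 149×204/606 = 50.1584
  Line 3, Grade C: 149×151/606 = 37.1271
  Line 3, Reject: 149×81/606 = 19.9158
Contributions (O − E)²/E:
  (73 − 59.4719)²/59.4719 = 3.0772
  (35 − 71.3663)²/71.3663 = 18.5313
  (55 − 52.8251)²/52.8251 = 0.0895
  (49 − 28.3366)²/28.3366 = 15.0680
  (66 − 68.7294)²/68.7294 = 0.1084
  (81 − 82.4752)²/82.4752 = 0.0264
  (82 − 61.0479)²/61.0479 = 7.1909
  (16 − 32.7475)²/32.7475 = 8.5649
  (31 − 41.7987)²/41.7987 = 2.7898
  (88 − 50.1584)²/50.1584 = 28.5493
  (14 − 37.1271)²/37.1271 = 14.4063
  (16 − 19.9158)²/19.9158 = 0.7699
χ² = 3.0772 + 18.5313 + 0.0895 + 15.0680 + 0.1084 + 0.0264 + 7.1909 + 8.5649 + 2.7898 + 28.5493 + 14.4063 + 0.7699 = 99.17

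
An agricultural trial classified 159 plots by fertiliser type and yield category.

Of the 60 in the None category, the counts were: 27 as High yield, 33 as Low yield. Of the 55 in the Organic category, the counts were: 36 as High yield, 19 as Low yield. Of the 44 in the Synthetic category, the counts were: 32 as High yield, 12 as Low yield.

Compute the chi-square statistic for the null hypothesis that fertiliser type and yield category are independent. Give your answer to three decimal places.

9.253

Row totals: 60, 55, 44. Column totals: 95, 64. Grand total N = 159.
Expected counts (row total × column total / N):
  None, High yield: 60×95/159 = 35.8491
  None, Low yield: 60×64/159 = 24.1509
  Organic, High yield: 55×95/159 = 32.8616
  Organic, Low yield: 55×64/159 = 22.1384
  Synthetic, High yield: 44×95/159 = 26.2893
  Synthetic, Low yield: 44×64/159 = 17.7107
Contributions (O − E)²/E:
  (27 − 35.8491)²/35.8491 = 2.1843
  (33 − 24.1509)²/24.1509 = 3.2424
  (36 − 32.8616)²/32.8616 = 0.2997
  (19 − 22.1384)²/22.1384 = 0.4449
  (32 − 26.2893)²/26.2893 = 1.2405
  (12 − 17.7107)²/17.7107 = 1.8414
χ² = 2.1843 + 3.2424 + 0.2997 + 0.4449 + 1.2405 + 1.8414 = 9.253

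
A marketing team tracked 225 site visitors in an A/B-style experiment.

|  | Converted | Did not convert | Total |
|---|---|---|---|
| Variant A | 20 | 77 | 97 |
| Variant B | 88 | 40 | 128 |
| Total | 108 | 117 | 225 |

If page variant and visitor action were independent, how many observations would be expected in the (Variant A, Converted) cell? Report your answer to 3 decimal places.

Row total (Variant A) = 97; column total (Converted) = 108; grand total N = 225.
Expected count = (row total × column total) / N = 97 × 108 / 225 = 46.560.

46.560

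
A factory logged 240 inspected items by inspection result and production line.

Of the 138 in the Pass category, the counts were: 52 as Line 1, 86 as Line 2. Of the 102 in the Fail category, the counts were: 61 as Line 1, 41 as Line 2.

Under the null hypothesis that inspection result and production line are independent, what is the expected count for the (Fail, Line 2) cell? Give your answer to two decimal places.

Row total (Fail) = 102; column total (Line 2) = 127; grand total N = 240.
Expected count = (row total × column total) / N = 102 × 127 / 240 = 53.98.

53.98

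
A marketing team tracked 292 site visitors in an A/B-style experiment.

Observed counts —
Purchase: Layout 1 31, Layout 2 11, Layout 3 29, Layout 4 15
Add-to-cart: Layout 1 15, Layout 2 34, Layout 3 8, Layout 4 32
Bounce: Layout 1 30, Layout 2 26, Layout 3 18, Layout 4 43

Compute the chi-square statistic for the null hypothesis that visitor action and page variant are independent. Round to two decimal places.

40.70

Row totals: 86, 89, 117. Column totals: 76, 71, 55, 90. Grand total N = 292.
Expected counts (row total × column total / N):
  Purchase, Layout 1: 86×76/292 = 22.384
  Purchase, Layout 2: 86×71/292 = 20.911
  Purchase, Layout 3: 86×55/292 = 16.199
  Purchase, Layout 4: 86×90/292 = 26.507
  Add-to-cart, Layout 1: 89×76/292 = 23.164
  Add-to-cart, Layout 2: 89×71/292 = 21.640
  Add-to-cart, Layout 3: 89×55/292 = 16.764
  Add-to-cart, Layout 4: 89×90/292 = 27.432
  Bounce, Layout 1: 117×76/292 = 30.452
  Bounce, Layout 2: 117×71/292 = 28.449
  Bounce, Layout 3: 117×55/292 = 22.038
  Bounce, Layout 4: 117×90/292 = 36.062
Contributions (O − E)²/E:
  (31 − 22.384)²/22.384 = 3.3165
  (11 − 20.911)²/20.911 = 4.6974
  (29 − 16.199)²/16.199 = 10.1158
  (15 − 26.507)²/26.507 = 4.9953
  (15 − 23.164)²/23.164 = 2.8773
  (34 − 21.640)²/21.640 = 7.0596
  (8 − 16.764)²/16.764 = 4.5817
  (32 − 27.432)²/27.432 = 0.7607
  (30 − 30.452)²/30.452 = 0.0067
  (26 − 28.449)²/28.449 = 0.2108
  (18 − 22.038)²/22.038 = 0.7399
  (43 − 36.062)²/36.062 = 1.3348
χ² = 3.3165 + 4.6974 + 10.1158 + 4.9953 + 2.8773 + 7.0596 + 4.5817 + 0.7607 + 0.0067 + 0.2108 + 0.7399 + 1.3348 = 40.70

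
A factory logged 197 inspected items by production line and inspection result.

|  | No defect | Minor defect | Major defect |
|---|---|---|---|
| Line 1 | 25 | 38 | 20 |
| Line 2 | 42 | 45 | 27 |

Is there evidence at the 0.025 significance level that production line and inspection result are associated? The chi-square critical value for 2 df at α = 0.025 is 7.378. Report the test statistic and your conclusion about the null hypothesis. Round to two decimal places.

1.10; fail to reject H₀

Row totals: 83, 114. Column totals: 67, 83, 47. Grand total N = 197.
Expected counts (row total × column total / N):
  Line 1, No defect: 83×67/197 = 28.2284
  Line 1, Minor defect: 83×83/197 = 34.9695
  Line 1, Major defect: 83×47/197 = 19.8020
  Line 2, No defect: 114×67/197 = 38.7716
  Line 2, Minor defect: 114×83/197 = 48.0305
  Line 2, Major defect: 114×47/197 = 27.1980
Contributions (O − E)²/E:
  (25 − 28.2284)²/28.2284 = 0.3692
  (38 − 34.9695)²/34.9695 = 0.2626
  (20 − 19.8020)²/19.8020 = 0.0020
  (42 − 38.7716)²/38.7716 = 0.2688
  (45 − 48.0305)²/48.0305 = 0.1912
  (27 − 27.1980)²/27.1980 = 0.0014
χ² = 0.3692 + 0.2626 + 0.0020 + 0.2688 + 0.1912 + 0.0014 = 1.10
df = (2−1)(3−1) = 2. Since 1.10 < 7.378, fail to reject the null hypothesis of independence at α = 0.025.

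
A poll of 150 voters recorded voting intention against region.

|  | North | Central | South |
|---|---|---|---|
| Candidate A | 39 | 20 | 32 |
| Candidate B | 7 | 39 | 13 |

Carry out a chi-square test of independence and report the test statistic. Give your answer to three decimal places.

Row totals: 91, 59. Column totals: 46, 59, 45. Grand total N = 150.
Expected counts (row total × column total / N):
  Candidate A, North: 91×46/150 = 27.90667
  Candidate A, Central: 91×59/150 = 35.79333
  Candidate A, South: 91×45/150 = 27.30000
  Candidate B, North: 59×46/150 = 18.09333
  Candidate B, Central: 59×59/150 = 23.20667
  Candidate B, South: 59×45/150 = 17.70000
Contributions (O − E)²/E:
  (39 − 27.90667)²/27.90667 = 4.4098
  (20 − 35.79333)²/35.79333 = 6.9686
  (32 − 27.30000)²/27.30000 = 0.8092
  (7 − 18.09333)²/18.09333 = 6.8015
  (39 − 23.20667)²/23.20667 = 10.7482
  (13 − 17.70000)²/17.70000 = 1.2480
χ² = 4.4098 + 6.9686 + 0.8092 + 6.8015 + 10.7482 + 1.2480 = 30.985

30.985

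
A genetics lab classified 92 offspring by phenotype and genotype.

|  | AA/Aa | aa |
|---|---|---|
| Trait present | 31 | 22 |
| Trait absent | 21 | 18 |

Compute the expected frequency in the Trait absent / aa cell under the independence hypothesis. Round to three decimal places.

Row total (Trait absent) = 39; column total (aa) = 40; grand total N = 92.
Expected count = (row total × column total) / N = 39 × 40 / 92 = 16.957.

16.957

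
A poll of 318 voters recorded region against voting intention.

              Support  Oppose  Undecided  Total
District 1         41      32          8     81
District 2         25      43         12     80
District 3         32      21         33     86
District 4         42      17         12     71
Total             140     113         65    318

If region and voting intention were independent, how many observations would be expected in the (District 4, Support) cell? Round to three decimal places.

Row total (District 4) = 71; column total (Support) = 140; grand total N = 318.
Expected count = (row total × column total) / N = 71 × 140 / 318 = 31.258.

31.258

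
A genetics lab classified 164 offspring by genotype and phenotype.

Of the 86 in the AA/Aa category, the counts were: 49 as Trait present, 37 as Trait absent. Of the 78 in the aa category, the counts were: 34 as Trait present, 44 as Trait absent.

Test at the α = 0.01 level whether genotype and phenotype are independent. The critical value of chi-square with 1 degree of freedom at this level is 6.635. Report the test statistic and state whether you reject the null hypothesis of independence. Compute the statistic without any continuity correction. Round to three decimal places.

2.933; fail to reject H₀

Row totals: 86, 78. Column totals: 83, 81. Grand total N = 164.
Expected counts (row total × column total / N):
  AA/Aa, Trait present: 86×83/164 = 43.5244
  AA/Aa, Trait absent: 86×81/164 = 42.4756
  aa, Trait present: 78×83/164 = 39.4756
  aa, Trait absent: 78×81/164 = 38.5244
Contributions (O − E)²/E:
  (49 − 43.5244)²/43.5244 = 0.6889
  (37 − 42.4756)²/42.4756 = 0.7059
  (34 − 39.4756)²/39.4756 = 0.7595
  (44 − 38.5244)²/38.5244 = 0.7783
χ² = 0.6889 + 0.7059 + 0.7595 + 0.7783 = 2.933
df = (2−1)(2−1) = 1. Since 2.933 < 6.635, fail to reject the null hypothesis of independence at α = 0.01.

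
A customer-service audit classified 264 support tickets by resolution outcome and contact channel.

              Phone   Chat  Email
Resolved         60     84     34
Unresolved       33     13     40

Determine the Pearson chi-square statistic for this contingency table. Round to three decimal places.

32.136

Row totals: 178, 86. Column totals: 93, 97, 74. Grand total N = 264.
Expected counts (row total × column total / N):
  Resolved, Phone: 178×93/264 = 62.7045
  Resolved, Chat: 178×97/264 = 65.4015
  Resolved, Email: 178×74/264 = 49.8939
  Unresolved, Phone: 86×93/264 = 30.2955
  Unresolved, Chat: 86×97/264 = 31.5985
  Unresolved, Email: 86×74/264 = 24.1061
Contributions (O − E)²/E:
  (60 − 62.7045)²/62.7045 = 0.1166
  (84 − 65.4015)²/65.4015 = 5.2889
  (34 − 49.8939)²/49.8939 = 5.0631
  (33 − 30.2955)²/30.2955 = 0.2414
  (13 − 31.5985)²/31.5985 = 10.9469
  (40 − 24.1061)²/24.1061 = 10.4793
χ² = 0.1166 + 5.2889 + 5.0631 + 0.2414 + 10.9469 + 10.4793 = 32.136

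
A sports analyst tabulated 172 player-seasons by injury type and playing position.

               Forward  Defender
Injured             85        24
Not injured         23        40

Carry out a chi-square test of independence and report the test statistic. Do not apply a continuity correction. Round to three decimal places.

29.393

Row totals: 109, 63. Column totals: 108, 64. Grand total N = 172.
Expected counts (row total × column total / N):
  Injured, Forward: 109×108/172 = 68.44186
  Injured, Defender: 109×64/172 = 40.55814
  Not injured, Forward: 63×108/172 = 39.55814
  Not injured, Defender: 63×64/172 = 23.44186
Contributions (O − E)²/E:
  (85 − 68.44186)²/68.44186 = 4.0059
  (24 − 40.55814)²/40.55814 = 6.7600
  (23 − 39.55814)²/39.55814 = 6.9309
  (40 − 23.44186)²/23.44186 = 11.6958
χ² = 4.0059 + 6.7600 + 6.9309 + 11.6958 = 29.393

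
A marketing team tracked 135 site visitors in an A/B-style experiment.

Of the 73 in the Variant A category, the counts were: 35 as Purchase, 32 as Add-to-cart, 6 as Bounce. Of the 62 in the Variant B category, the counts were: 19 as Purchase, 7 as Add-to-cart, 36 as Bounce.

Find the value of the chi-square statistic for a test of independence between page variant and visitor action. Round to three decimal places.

Row totals: 73, 62. Column totals: 54, 39, 42. Grand total N = 135.
Expected counts (row total × column total / N):
  Variant A, Purchase: 73×54/135 = 29.2000
  Variant A, Add-to-cart: 73×39/135 = 21.0889
  Variant A, Bounce: 73×42/135 = 22.7111
  Variant B, Purchase: 62×54/135 = 24.8000
  Variant B, Add-to-cart: 62×39/135 = 17.9111
  Variant B, Bounce: 62×42/135 = 19.2889
Contributions (O − E)²/E:
  (35 − 29.2000)²/29.2000 = 1.1521
  (32 − 21.0889)²/21.0889 = 5.6452
  (6 − 22.7111)²/22.7111 = 12.2962
  (19 − 24.8000)²/24.8000 = 1.3565
  (7 − 17.9111)²/17.9111 = 6.6468
  (36 − 19.2889)²/19.2889 = 14.4778
χ² = 1.1521 + 5.6452 + 12.2962 + 1.3565 + 6.6468 + 14.4778 = 41.575

41.575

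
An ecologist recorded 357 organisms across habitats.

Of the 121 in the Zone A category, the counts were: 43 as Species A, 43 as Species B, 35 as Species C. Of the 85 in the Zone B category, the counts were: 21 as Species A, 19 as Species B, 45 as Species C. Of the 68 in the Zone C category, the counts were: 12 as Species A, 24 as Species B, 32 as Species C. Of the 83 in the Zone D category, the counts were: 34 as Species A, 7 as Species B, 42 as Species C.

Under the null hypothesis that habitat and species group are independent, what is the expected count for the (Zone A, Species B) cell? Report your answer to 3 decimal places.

31.521

Row total (Zone A) = 121; column total (Species B) = 93; grand total N = 357.
Expected count = (row total × column total) / N = 121 × 93 / 357 = 31.521.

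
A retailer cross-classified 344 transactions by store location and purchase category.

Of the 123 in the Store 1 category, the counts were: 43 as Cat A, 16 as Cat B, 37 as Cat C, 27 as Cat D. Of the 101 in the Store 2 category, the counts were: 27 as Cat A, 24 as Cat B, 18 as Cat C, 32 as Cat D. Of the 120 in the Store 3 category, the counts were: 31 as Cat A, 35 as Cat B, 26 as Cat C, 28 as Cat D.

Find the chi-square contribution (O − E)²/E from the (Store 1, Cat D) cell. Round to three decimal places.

Row total (Store 1) = 123; column total (Cat D) = 87; N = 344.
Expected count E = 123 × 87 / 344 = 31.1076.
Contribution = (O − E)²/E = (27 − 31.1076)² / 31.1076 = 0.542.

0.542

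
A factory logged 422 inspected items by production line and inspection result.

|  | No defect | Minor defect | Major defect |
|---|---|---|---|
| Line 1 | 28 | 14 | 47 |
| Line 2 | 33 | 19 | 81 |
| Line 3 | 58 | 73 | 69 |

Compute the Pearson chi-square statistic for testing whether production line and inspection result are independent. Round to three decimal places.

Row totals: 89, 133, 200. Column totals: 119, 106, 197. Grand total N = 422.
Expected counts (row total × column total / N):
  Line 1, No defect: 89×119/422 = 25.0972
  Line 1, Minor defect: 89×106/422 = 22.3555
  Line 1, Major defect: 89×197/422 = 41.5474
  Line 2, No defect: 133×119/422 = 37.5047
  Line 2, Minor defect: 133×106/422 = 33.4076
  Line 2, Major defect: 133×197/422 = 62.0877
  Line 3, No defect: 200×119/422 = 56.3981
  Line 3, Minor defect: 200×106/422 = 50.2370
  Line 3, Major defect: 200×197/422 = 93.3649
Contributions (O − E)²/E:
  (28 − 25.0972)²/25.0972 = 0.3357
  (14 − 22.3555)²/22.3555 = 3.1229
  (47 − 41.5474)²/41.5474 = 0.7156
  (33 − 37.5047)²/37.5047 = 0.5411
  (19 − 33.4076)²/33.4076 = 6.2135
  (81 − 62.0877)²/62.0877 = 5.7608
  (58 − 56.3981)²/56.3981 = 0.0455
  (73 − 50.2370)²/50.2370 = 10.3142
  (69 − 93.3649)²/93.3649 = 6.3584
χ² = 0.3357 + 3.1229 + 0.7156 + 0.5411 + 6.2135 + 5.7608 + 0.0455 + 10.3142 + 6.3584 = 33.408

33.408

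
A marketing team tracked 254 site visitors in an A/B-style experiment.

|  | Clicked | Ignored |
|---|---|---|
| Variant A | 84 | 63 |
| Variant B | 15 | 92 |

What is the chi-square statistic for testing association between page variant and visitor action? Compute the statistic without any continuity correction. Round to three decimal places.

48.418

Row totals: 147, 107. Column totals: 99, 155. Grand total N = 254.
Expected counts (row total × column total / N):
  Variant A, Clicked: 147×99/254 = 57.2953
  Variant A, Ignored: 147×155/254 = 89.7047
  Variant B, Clicked: 107×99/254 = 41.7047
  Variant B, Ignored: 107×155/254 = 65.2953
Contributions (O − E)²/E:
  (84 − 57.2953)²/57.2953 = 12.4468
  (63 − 89.7047)²/89.7047 = 7.9499
  (15 − 41.7047)²/41.7047 = 17.0998
  (92 − 65.2953)²/65.2953 = 10.9218
χ² = 12.4468 + 7.9499 + 17.0998 + 10.9218 = 48.418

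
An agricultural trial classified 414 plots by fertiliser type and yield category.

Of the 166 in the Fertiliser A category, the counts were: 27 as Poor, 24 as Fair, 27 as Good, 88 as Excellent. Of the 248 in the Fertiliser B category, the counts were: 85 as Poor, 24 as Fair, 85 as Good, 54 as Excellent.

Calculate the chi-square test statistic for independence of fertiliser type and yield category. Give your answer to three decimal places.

54.093

Row totals: 166, 248. Column totals: 112, 48, 112, 142. Grand total N = 414.
Expected counts (row total × column total / N):
  Fertiliser A, Poor: 166×112/414 = 44.9082
  Fertiliser A, Fair: 166×48/414 = 19.2464
  Fertiliser A, Good: 166×112/414 = 44.9082
  Fertiliser A, Excellent: 166×142/414 = 56.9372
  Fertiliser B, Poor: 248×112/414 = 67.0918
  Fertiliser B, Fair: 248×48/414 = 28.7536
  Fertiliser B, Good: 248×112/414 = 67.0918
  Fertiliser B, Excellent: 248×142/414 = 85.0628
Contributions (O − E)²/E:
  (27 − 44.9082)²/44.9082 = 7.1413
  (24 − 19.2464)²/19.2464 = 1.1741
  (27 − 44.9082)²/44.9082 = 7.1413
  (88 − 56.9372)²/56.9372 = 16.9467
  (85 − 67.0918)²/67.0918 = 4.7801
  (24 − 28.7536)²/28.7536 = 0.7859
  (85 − 67.0918)²/67.0918 = 4.7801
  (54 − 85.0628)²/85.0628 = 11.3434
χ² = 7.1413 + 1.1741 + 7.1413 + 16.9467 + 4.7801 + 0.7859 + 4.7801 + 11.3434 = 54.093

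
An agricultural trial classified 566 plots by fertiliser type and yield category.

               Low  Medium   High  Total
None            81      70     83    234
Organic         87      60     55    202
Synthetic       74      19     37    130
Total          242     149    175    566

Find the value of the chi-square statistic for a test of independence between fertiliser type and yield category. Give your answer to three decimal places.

21.238

Grand total N = 566.
Expected counts (row total × column total / N):
  None, Low: 234×242/566 = 100.0495
  None, Medium: 234×149/566 = 61.6007
  None, High: 234×175/566 = 72.3498
  Organic, Low: 202×242/566 = 86.3675
  Organic, Medium: 202×149/566 = 53.1767
  Organic, High: 202×175/566 = 62.4558
  Synthetic, Low: 130×242/566 = 55.5830
  Synthetic, Medium: 130×149/566 = 34.2226
  Synthetic, High: 130×175/566 = 40.1943
Contributions (O − E)²/E:
  (81 − 100.0495)²/100.0495 = 3.6270
  (70 − 61.6007)²/61.6007 = 1.1453
  (83 − 72.3498)²/72.3498 = 1.5678
  (87 − 86.3675)²/86.3675 = 0.0046
  (60 − 53.1767)²/53.1767 = 0.8755
  (55 − 62.4558)²/62.4558 = 0.8901
  (74 − 55.5830)²/55.5830 = 6.1023
  (19 − 34.2226)²/34.2226 = 6.7712
  (37 − 40.1943)²/40.1943 = 0.2539
χ² = 3.6270 + 1.1453 + 1.5678 + 0.0046 + 0.8755 + 0.8901 + 6.1023 + 6.7712 + 0.2539 = 21.238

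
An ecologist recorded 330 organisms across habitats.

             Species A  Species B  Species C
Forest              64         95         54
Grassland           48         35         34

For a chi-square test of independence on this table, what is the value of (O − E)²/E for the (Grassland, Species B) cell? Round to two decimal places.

Row total (Grassland) = 117; column total (Species B) = 130; N = 330.
Expected count E = 117 × 130 / 330 = 46.091.
Contribution = (O − E)²/E = (35 − 46.091)² / 46.091 = 2.67.

2.67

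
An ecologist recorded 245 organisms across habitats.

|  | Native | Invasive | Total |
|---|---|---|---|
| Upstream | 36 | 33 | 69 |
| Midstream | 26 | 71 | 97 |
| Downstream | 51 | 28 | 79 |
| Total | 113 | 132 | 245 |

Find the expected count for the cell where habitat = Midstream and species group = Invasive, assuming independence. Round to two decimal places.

Row total (Midstream) = 97; column total (Invasive) = 132; grand total N = 245.
Expected count = (row total × column total) / N = 97 × 132 / 245 = 52.26.

52.26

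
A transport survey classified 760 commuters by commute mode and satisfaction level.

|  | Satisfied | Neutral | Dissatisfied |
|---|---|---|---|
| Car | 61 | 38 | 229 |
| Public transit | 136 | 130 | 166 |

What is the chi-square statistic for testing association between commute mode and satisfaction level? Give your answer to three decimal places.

76.177

Row totals: 328, 432. Column totals: 197, 168, 395. Grand total N = 760.
Expected counts (row total × column total / N):
  Car, Satisfied: 328×197/760 = 85.0211
  Car, Neutral: 328×168/760 = 72.5053
  Car, Dissatisfied: 328×395/760 = 170.4737
  Public transit, Satisfied: 432×197/760 = 111.9789
  Public transit, Neutral: 432×168/760 = 95.4947
  Public transit, Dissatisfied: 432×395/760 = 224.5263
Contributions (O − E)²/E:
  (61 − 85.0211)²/85.0211 = 6.7867
  (38 − 72.5053)²/72.5053 = 16.4211
  (229 − 170.4737)²/170.4737 = 20.0930
  (136 − 111.9789)²/111.9789 = 5.1529
  (130 − 95.4947)²/95.4947 = 12.4679
  (166 − 224.5263)²/224.5263 = 15.2558
χ² = 6.7867 + 16.4211 + 20.0930 + 5.1529 + 12.4679 + 15.2558 = 76.177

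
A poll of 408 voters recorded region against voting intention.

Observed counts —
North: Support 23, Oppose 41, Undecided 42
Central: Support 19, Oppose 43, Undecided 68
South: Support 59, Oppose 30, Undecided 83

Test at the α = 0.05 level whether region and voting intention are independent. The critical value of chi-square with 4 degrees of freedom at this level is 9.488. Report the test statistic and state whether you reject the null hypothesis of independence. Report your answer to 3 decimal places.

26.563; reject H₀

Row totals: 106, 130, 172. Column totals: 101, 114, 193. Grand total N = 408.
Expected counts (row total × column total / N):
  North, Support: 106×101/408 = 26.2402
  North, Oppose: 106×114/408 = 29.6176
  North, Undecided: 106×193/408 = 50.1422
  Central, Support: 130×101/408 = 32.1814
  Central, Oppose: 130×114/408 = 36.3235
  Central, Undecided: 130×193/408 = 61.4951
  South, Support: 172×101/408 = 42.5784
  South, Oppose: 172×114/408 = 48.0588
  South, Undecided: 172×193/408 = 81.3627
Contributions (O − E)²/E:
  (23 − 26.2402)²/26.2402 = 0.4001
  (41 − 29.6176)²/29.6176 = 4.3744
  (42 − 50.1422)²/50.1422 = 1.3221
  (19 − 32.1814)²/32.1814 = 5.3991
  (43 − 36.3235)²/36.3235 = 1.2272
  (68 − 61.4951)²/61.4951 = 0.6881
  (59 − 42.5784)²/42.5784 = 6.3335
  (30 − 48.0588)²/48.0588 = 6.7859
  (83 − 81.3627)²/81.3627 = 0.0329
χ² = 0.4001 + 4.3744 + 1.3221 + 5.3991 + 1.2272 + 0.6881 + 6.3335 + 6.7859 + 0.0329 = 26.563
df = (3−1)(3−1) = 4. Since 26.563 > 9.488, reject the null hypothesis of independence at α = 0.05.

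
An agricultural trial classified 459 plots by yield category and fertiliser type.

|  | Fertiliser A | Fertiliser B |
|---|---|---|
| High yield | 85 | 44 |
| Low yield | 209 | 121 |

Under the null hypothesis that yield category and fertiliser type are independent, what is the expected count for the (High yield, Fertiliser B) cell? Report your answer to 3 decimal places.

Row total (High yield) = 129; column total (Fertiliser B) = 165; grand total N = 459.
Expected count = (row total × column total) / N = 129 × 165 / 459 = 46.373.

46.373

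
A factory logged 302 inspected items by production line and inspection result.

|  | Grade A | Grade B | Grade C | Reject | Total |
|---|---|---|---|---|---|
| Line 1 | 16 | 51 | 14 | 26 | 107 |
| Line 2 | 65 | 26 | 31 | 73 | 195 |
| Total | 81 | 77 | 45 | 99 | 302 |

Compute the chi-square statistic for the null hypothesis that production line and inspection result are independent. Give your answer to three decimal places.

44.642

Grand total N = 302.
Expected counts (row total × column total / N):
  Line 1, Grade A: 107×81/302 = 28.6987
  Line 1, Grade B: 107×77/302 = 27.2815
  Line 1, Grade C: 107×45/302 = 15.9437
  Line 1, Reject: 107×99/302 = 35.0762
  Line 2, Grade A: 195×81/302 = 52.3013
  Line 2, Grade B: 195×77/302 = 49.7185
  Line 2, Grade C: 195×45/302 = 29.0563
  Line 2, Reject: 195×99/302 = 63.9238
Contributions (O − E)²/E:
  (16 − 28.6987)²/28.6987 = 5.6190
  (51 − 27.2815)²/27.2815 = 20.6208
  (14 − 15.9437)²/15.9437 = 0.2370
  (26 − 35.0762)²/35.0762 = 2.3485
  (65 − 52.3013)²/52.3013 = 3.0832
  (26 − 49.7185)²/49.7185 = 11.3150
  (31 − 29.0563)²/29.0563 = 0.1300
  (73 − 63.9238)²/63.9238 = 1.2887
χ² = 5.6190 + 20.6208 + 0.2370 + 2.3485 + 3.0832 + 11.3150 + 0.1300 + 1.2887 = 44.642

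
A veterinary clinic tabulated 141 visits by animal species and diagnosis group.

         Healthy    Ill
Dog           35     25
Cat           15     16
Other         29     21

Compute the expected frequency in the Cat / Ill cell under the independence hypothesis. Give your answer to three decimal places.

13.631

Row total (Cat) = 31; column total (Ill) = 62; grand total N = 141.
Expected count = (row total × column total) / N = 31 × 62 / 141 = 13.631.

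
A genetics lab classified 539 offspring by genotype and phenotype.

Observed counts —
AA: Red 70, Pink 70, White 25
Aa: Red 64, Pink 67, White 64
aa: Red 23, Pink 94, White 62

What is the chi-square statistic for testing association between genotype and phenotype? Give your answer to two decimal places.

Row totals: 165, 195, 179. Column totals: 157, 231, 151. Grand total N = 539.
Expected counts (row total × column total / N):
  AA, Red: 165×157/539 = 48.0612
  AA, Pink: 165×231/539 = 70.7143
  AA, White: 165×151/539 = 46.2245
  Aa, Red: 195×157/539 = 56.7996
  Aa, Pink: 195×231/539 = 83.5714
  Aa, White: 195×151/539 = 54.6289
  aa, Red: 179×157/539 = 52.1391
  aa, Pink: 179×231/539 = 76.7143
  aa, White: 179×151/539 = 50.1466
Contributions (O − E)²/E:
  (70 − 48.0612)²/48.0612 = 10.0145
  (70 − 70.7143)²/70.7143 = 0.0072
  (25 − 46.2245)²/46.2245 = 9.7455
  (64 − 56.7996)²/56.7996 = 0.9128
  (67 − 83.5714)²/83.5714 = 3.2859
  (64 − 54.6289)²/54.6289 = 1.6075
  (23 − 52.1391)²/52.1391 = 16.2850
  (94 − 76.7143)²/76.7143 = 3.8949
  (62 − 50.1466)²/50.1466 = 2.8018
χ² = 10.0145 + 0.0072 + 9.7455 + 0.9128 + 3.2859 + 1.6075 + 16.2850 + 3.8949 + 2.8018 = 48.56

48.56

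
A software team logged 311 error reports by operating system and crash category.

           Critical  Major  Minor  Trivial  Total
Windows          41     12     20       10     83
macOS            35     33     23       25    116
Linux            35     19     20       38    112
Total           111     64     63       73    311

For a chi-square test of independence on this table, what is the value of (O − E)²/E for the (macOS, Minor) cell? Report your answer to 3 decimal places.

0.011

Row total (macOS) = 116; column total (Minor) = 63; N = 311.
Expected count E = 116 × 63 / 311 = 23.4984.
Contribution = (O − E)²/E = (23 − 23.4984)² / 23.4984 = 0.011.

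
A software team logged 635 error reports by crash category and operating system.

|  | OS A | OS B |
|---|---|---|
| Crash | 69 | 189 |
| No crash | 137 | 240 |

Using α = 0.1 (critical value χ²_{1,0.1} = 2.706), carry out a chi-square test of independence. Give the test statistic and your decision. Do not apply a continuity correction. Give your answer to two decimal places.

6.43; reject H₀

Row totals: 258, 377. Column totals: 206, 429. Grand total N = 635.
Expected counts (row total × column total / N):
  Crash, OS A: 258×206/635 = 83.6976
  Crash, OS B: 258×429/635 = 174.3024
  No crash, OS A: 377×206/635 = 122.3024
  No crash, OS B: 377×429/635 = 254.6976
Contributions (O − E)²/E:
  (69 − 83.6976)²/83.6976 = 2.5810
  (189 − 174.3024)²/174.3024 = 1.2393
  (137 − 122.3024)²/122.3024 = 1.7663
  (240 − 254.6976)²/254.6976 = 0.8481
χ² = 2.5810 + 1.2393 + 1.7663 + 0.8481 = 6.43
df = (2−1)(2−1) = 1. Since 6.43 > 2.706, reject the null hypothesis of independence at α = 0.1.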